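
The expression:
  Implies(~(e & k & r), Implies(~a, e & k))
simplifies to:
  a | (e & k)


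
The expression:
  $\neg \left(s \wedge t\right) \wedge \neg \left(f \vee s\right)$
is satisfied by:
  {f: False, s: False}


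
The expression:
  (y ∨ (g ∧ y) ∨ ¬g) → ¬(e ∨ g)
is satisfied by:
  {e: False, y: False, g: False}
  {g: True, e: False, y: False}
  {y: True, e: False, g: False}
  {g: True, e: True, y: False}


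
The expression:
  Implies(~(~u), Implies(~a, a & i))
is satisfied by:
  {a: True, u: False}
  {u: False, a: False}
  {u: True, a: True}


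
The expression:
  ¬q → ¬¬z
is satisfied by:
  {q: True, z: True}
  {q: True, z: False}
  {z: True, q: False}


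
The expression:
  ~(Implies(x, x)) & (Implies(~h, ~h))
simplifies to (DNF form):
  False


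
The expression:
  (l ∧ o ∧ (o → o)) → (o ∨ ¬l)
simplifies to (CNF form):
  True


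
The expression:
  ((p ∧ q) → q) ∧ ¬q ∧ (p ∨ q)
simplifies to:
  p ∧ ¬q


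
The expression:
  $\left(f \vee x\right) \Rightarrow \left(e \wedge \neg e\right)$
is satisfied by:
  {x: False, f: False}


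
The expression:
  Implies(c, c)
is always true.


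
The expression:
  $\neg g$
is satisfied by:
  {g: False}


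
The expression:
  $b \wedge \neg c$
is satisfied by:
  {b: True, c: False}


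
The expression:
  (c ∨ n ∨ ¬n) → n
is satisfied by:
  {n: True}


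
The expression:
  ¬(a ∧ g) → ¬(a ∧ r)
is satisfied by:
  {g: True, a: False, r: False}
  {g: False, a: False, r: False}
  {r: True, g: True, a: False}
  {r: True, g: False, a: False}
  {a: True, g: True, r: False}
  {a: True, g: False, r: False}
  {a: True, r: True, g: True}


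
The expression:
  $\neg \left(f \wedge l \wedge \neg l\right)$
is always true.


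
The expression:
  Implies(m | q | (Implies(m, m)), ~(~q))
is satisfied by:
  {q: True}


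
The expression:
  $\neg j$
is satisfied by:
  {j: False}


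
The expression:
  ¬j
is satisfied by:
  {j: False}


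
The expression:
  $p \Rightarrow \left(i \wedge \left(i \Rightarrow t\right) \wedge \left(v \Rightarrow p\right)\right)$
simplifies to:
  $\left(i \wedge t\right) \vee \neg p$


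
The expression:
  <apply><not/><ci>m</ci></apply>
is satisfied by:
  {m: False}


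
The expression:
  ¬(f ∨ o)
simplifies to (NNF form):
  ¬f ∧ ¬o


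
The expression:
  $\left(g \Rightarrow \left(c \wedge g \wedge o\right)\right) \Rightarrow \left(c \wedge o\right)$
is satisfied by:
  {o: True, g: True, c: True}
  {o: True, g: True, c: False}
  {g: True, c: True, o: False}
  {g: True, c: False, o: False}
  {o: True, c: True, g: False}


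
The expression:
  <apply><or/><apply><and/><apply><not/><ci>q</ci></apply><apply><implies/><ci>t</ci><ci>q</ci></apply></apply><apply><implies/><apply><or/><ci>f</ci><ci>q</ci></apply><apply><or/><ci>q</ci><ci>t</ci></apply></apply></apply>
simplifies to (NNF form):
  <true/>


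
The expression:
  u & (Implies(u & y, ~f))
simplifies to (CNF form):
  u & (~f | ~y)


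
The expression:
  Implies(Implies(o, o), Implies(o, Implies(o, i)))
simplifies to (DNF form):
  i | ~o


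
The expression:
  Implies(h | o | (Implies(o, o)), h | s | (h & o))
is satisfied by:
  {s: True, h: True}
  {s: True, h: False}
  {h: True, s: False}


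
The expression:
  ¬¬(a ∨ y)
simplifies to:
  a ∨ y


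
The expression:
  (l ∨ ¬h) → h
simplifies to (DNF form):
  h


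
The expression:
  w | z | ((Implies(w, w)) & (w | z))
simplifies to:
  w | z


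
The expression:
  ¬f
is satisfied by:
  {f: False}


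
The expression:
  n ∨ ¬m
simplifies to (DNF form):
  n ∨ ¬m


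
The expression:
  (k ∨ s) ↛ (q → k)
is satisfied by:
  {s: True, q: True, k: False}


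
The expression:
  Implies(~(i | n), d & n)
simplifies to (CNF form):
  i | n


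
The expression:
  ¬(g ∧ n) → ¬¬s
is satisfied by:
  {g: True, s: True, n: True}
  {g: True, s: True, n: False}
  {s: True, n: True, g: False}
  {s: True, n: False, g: False}
  {g: True, n: True, s: False}


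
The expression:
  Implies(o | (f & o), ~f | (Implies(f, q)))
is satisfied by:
  {q: True, o: False, f: False}
  {o: False, f: False, q: False}
  {f: True, q: True, o: False}
  {f: True, o: False, q: False}
  {q: True, o: True, f: False}
  {o: True, q: False, f: False}
  {f: True, o: True, q: True}


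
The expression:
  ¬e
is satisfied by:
  {e: False}


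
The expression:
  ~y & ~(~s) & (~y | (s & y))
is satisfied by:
  {s: True, y: False}


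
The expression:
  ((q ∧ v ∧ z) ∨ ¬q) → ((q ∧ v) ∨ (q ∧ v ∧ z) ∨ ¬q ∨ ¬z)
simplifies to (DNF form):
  True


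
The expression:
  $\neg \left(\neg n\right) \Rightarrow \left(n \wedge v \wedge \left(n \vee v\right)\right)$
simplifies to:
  $v \vee \neg n$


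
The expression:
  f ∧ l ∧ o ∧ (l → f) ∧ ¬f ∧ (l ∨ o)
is never true.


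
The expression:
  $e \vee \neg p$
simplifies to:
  $e \vee \neg p$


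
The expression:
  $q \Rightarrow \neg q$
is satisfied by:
  {q: False}


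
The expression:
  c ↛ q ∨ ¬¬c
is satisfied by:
  {c: True}


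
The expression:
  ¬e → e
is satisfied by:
  {e: True}


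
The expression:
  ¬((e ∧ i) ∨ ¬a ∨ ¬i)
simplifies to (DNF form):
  a ∧ i ∧ ¬e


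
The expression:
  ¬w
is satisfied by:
  {w: False}


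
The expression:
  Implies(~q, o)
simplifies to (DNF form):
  o | q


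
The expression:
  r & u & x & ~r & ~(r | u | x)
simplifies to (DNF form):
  False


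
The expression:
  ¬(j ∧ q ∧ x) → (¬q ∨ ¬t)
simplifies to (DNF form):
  (j ∧ x) ∨ ¬q ∨ ¬t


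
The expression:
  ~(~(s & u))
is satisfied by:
  {u: True, s: True}


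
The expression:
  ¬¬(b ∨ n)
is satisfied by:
  {n: True, b: True}
  {n: True, b: False}
  {b: True, n: False}


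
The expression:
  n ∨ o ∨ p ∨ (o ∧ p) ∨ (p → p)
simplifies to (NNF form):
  True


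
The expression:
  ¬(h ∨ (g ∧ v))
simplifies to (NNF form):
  ¬h ∧ (¬g ∨ ¬v)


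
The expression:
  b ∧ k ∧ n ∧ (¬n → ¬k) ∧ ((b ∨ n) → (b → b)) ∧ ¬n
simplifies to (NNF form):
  False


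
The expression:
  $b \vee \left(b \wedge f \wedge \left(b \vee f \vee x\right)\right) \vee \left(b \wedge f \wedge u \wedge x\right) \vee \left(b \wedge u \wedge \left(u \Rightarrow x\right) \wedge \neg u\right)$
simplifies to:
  $b$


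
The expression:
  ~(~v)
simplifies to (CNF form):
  v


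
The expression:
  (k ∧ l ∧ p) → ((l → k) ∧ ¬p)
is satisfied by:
  {p: False, k: False, l: False}
  {l: True, p: False, k: False}
  {k: True, p: False, l: False}
  {l: True, k: True, p: False}
  {p: True, l: False, k: False}
  {l: True, p: True, k: False}
  {k: True, p: True, l: False}


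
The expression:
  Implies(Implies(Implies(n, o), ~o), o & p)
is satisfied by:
  {o: True}


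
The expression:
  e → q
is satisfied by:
  {q: True, e: False}
  {e: False, q: False}
  {e: True, q: True}


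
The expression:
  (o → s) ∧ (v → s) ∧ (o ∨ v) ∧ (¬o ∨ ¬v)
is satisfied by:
  {o: True, s: True, v: False}
  {v: True, s: True, o: False}


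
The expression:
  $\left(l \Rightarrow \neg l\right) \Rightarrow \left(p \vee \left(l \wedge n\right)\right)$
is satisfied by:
  {l: True, p: True}
  {l: True, p: False}
  {p: True, l: False}


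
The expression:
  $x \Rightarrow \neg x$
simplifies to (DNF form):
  $\neg x$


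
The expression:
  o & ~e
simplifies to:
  o & ~e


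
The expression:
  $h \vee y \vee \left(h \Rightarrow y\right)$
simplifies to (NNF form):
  $\text{True}$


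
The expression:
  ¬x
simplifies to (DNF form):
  ¬x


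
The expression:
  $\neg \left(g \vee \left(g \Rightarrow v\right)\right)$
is never true.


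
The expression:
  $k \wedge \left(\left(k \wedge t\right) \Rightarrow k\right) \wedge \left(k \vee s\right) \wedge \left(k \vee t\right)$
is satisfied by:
  {k: True}


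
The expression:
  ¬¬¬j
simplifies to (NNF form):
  ¬j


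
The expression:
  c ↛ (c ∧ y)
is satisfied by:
  {c: True, y: False}


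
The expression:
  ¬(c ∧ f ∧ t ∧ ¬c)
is always true.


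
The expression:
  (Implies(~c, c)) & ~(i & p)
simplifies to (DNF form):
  (c & ~i) | (c & ~p)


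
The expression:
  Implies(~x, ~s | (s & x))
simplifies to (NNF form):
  x | ~s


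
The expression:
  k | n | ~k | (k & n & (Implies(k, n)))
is always true.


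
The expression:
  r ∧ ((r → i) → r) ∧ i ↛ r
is never true.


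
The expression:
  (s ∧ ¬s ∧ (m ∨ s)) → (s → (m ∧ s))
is always true.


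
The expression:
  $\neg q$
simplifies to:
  $\neg q$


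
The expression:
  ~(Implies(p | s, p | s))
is never true.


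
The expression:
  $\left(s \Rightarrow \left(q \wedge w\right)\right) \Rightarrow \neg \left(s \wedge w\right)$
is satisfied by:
  {s: False, q: False, w: False}
  {w: True, s: False, q: False}
  {q: True, s: False, w: False}
  {w: True, q: True, s: False}
  {s: True, w: False, q: False}
  {w: True, s: True, q: False}
  {q: True, s: True, w: False}


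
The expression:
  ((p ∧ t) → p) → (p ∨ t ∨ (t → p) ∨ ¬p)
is always true.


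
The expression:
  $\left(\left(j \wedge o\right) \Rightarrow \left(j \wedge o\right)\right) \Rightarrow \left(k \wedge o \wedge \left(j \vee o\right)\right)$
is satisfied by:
  {o: True, k: True}


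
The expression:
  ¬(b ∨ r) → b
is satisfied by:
  {r: True, b: True}
  {r: True, b: False}
  {b: True, r: False}


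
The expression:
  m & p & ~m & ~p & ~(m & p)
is never true.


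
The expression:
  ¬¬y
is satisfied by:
  {y: True}


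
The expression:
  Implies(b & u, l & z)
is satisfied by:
  {z: True, l: True, u: False, b: False}
  {z: True, l: False, u: False, b: False}
  {l: True, z: False, u: False, b: False}
  {z: False, l: False, u: False, b: False}
  {b: True, z: True, l: True, u: False}
  {b: True, z: True, l: False, u: False}
  {b: True, l: True, z: False, u: False}
  {b: True, l: False, z: False, u: False}
  {z: True, u: True, l: True, b: False}
  {z: True, u: True, l: False, b: False}
  {u: True, l: True, z: False, b: False}
  {u: True, z: False, l: False, b: False}
  {b: True, z: True, u: True, l: True}


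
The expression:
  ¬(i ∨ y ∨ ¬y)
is never true.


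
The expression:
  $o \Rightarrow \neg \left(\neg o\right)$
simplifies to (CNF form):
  $\text{True}$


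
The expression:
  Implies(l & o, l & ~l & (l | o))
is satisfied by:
  {l: False, o: False}
  {o: True, l: False}
  {l: True, o: False}


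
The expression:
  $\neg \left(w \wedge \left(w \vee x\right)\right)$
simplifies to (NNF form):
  $\neg w$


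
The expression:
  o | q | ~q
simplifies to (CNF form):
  True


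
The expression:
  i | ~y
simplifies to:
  i | ~y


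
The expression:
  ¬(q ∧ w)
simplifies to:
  ¬q ∨ ¬w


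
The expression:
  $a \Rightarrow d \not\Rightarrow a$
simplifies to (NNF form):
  $\neg a$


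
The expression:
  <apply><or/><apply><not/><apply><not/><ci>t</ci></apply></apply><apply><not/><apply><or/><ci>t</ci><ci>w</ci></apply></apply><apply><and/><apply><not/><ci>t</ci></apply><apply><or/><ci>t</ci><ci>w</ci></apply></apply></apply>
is always true.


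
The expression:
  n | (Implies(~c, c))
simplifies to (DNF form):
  c | n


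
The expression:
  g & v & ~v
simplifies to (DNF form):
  False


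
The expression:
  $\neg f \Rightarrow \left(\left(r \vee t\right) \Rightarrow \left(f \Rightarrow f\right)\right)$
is always true.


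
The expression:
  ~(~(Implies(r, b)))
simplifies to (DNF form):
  b | ~r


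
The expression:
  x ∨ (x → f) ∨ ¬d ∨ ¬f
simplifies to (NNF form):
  True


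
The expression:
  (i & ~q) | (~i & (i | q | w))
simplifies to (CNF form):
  (i | ~i) & (i | q | w) & (~i | ~q) & (i | q | ~i) & (i | w | ~i) & (q | w | ~q) & (q | ~i | ~q) & (w | ~i | ~q)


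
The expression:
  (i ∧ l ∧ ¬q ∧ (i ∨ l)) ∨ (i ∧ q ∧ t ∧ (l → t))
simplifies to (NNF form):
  i ∧ (l ∨ q) ∧ (t ∨ ¬q)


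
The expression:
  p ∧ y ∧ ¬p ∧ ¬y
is never true.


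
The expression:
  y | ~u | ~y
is always true.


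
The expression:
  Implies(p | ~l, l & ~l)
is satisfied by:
  {l: True, p: False}


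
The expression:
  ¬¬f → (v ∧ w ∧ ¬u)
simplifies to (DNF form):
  (v ∧ w ∧ ¬u) ∨ ¬f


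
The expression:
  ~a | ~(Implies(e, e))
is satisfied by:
  {a: False}


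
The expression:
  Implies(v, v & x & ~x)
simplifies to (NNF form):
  ~v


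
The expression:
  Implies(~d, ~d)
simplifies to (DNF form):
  True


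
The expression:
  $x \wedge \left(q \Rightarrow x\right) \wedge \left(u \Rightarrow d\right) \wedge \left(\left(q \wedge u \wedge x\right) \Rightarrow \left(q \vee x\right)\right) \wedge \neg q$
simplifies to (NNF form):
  $x \wedge \neg q \wedge \left(d \vee \neg u\right)$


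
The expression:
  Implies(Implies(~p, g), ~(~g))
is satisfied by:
  {g: True, p: False}
  {p: False, g: False}
  {p: True, g: True}


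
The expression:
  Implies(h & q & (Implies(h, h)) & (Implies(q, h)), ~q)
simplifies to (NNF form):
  ~h | ~q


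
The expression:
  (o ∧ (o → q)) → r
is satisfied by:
  {r: True, o: False, q: False}
  {o: False, q: False, r: False}
  {r: True, q: True, o: False}
  {q: True, o: False, r: False}
  {r: True, o: True, q: False}
  {o: True, r: False, q: False}
  {r: True, q: True, o: True}


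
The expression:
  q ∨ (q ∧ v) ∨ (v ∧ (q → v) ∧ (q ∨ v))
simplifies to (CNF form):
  q ∨ v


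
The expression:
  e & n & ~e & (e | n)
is never true.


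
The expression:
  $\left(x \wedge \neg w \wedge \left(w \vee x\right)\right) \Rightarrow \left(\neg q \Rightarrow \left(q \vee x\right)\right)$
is always true.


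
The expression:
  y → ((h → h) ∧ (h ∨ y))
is always true.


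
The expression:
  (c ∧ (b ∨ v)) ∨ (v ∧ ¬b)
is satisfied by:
  {v: True, c: True, b: False}
  {v: True, c: False, b: False}
  {b: True, v: True, c: True}
  {b: True, c: True, v: False}


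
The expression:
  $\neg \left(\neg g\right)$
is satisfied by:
  {g: True}


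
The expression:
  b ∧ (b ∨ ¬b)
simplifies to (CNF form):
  b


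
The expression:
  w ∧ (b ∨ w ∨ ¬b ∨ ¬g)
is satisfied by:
  {w: True}


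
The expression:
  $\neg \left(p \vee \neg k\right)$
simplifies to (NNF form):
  $k \wedge \neg p$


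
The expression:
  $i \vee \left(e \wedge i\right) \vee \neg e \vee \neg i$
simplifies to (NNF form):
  $\text{True}$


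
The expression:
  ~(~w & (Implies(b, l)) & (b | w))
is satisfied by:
  {w: True, l: False, b: False}
  {l: False, b: False, w: False}
  {b: True, w: True, l: False}
  {b: True, l: False, w: False}
  {w: True, l: True, b: False}
  {l: True, w: False, b: False}
  {b: True, l: True, w: True}


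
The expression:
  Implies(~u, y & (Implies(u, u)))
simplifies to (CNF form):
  u | y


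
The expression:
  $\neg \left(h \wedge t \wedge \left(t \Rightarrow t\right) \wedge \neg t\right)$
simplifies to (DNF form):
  $\text{True}$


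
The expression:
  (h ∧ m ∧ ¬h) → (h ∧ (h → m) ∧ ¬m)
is always true.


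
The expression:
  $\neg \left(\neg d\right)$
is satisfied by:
  {d: True}


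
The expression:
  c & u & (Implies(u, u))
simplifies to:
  c & u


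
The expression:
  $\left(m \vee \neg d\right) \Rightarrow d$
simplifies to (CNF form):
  $d$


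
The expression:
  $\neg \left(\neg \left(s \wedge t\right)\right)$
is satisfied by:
  {t: True, s: True}


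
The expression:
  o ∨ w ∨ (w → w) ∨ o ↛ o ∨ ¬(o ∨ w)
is always true.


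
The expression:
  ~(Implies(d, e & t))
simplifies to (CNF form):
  d & (~e | ~t)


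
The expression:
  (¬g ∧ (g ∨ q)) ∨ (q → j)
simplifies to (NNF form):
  j ∨ ¬g ∨ ¬q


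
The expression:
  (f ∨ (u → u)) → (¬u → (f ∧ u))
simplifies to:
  u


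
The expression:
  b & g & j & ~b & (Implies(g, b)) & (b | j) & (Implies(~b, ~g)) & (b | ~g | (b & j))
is never true.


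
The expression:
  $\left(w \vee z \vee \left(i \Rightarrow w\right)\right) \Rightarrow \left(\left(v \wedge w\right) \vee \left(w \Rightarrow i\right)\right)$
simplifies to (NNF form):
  $i \vee v \vee \neg w$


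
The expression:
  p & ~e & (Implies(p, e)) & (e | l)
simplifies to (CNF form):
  False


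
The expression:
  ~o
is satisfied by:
  {o: False}


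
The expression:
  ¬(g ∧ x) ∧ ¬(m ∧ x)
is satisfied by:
  {m: False, x: False, g: False}
  {g: True, m: False, x: False}
  {m: True, g: False, x: False}
  {g: True, m: True, x: False}
  {x: True, g: False, m: False}


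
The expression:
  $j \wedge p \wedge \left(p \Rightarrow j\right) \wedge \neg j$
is never true.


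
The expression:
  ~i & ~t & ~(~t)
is never true.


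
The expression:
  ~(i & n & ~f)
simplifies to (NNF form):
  f | ~i | ~n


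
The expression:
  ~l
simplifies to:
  ~l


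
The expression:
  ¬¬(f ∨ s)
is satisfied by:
  {s: True, f: True}
  {s: True, f: False}
  {f: True, s: False}


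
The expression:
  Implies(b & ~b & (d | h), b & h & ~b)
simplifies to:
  True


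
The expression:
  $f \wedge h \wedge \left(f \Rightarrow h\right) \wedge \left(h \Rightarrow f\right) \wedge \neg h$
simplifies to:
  $\text{False}$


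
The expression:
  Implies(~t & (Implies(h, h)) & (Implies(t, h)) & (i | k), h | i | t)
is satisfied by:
  {i: True, t: True, h: True, k: False}
  {i: True, t: True, k: False, h: False}
  {i: True, h: True, k: False, t: False}
  {i: True, k: False, h: False, t: False}
  {t: True, h: True, k: False, i: False}
  {t: True, k: False, h: False, i: False}
  {h: True, t: False, k: False, i: False}
  {t: False, k: False, h: False, i: False}
  {t: True, i: True, k: True, h: True}
  {t: True, i: True, k: True, h: False}
  {i: True, k: True, h: True, t: False}
  {i: True, k: True, t: False, h: False}
  {h: True, k: True, t: True, i: False}
  {k: True, t: True, i: False, h: False}
  {k: True, h: True, i: False, t: False}


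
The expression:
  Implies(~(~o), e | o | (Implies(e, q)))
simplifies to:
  True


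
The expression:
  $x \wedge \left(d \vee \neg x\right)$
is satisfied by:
  {d: True, x: True}


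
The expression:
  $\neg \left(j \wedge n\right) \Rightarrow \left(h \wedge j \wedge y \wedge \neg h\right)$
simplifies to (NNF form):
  $j \wedge n$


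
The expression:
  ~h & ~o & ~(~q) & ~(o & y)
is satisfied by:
  {q: True, o: False, h: False}


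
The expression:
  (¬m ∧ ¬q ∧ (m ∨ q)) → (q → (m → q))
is always true.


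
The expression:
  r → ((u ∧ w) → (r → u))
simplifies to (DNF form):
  True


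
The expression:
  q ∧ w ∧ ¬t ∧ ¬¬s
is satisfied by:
  {w: True, q: True, s: True, t: False}


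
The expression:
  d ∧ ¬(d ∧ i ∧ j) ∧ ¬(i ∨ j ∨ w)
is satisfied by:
  {d: True, j: False, w: False, i: False}


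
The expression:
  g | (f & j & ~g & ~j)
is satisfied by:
  {g: True}


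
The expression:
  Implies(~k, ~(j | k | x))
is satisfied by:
  {k: True, x: False, j: False}
  {j: True, k: True, x: False}
  {k: True, x: True, j: False}
  {j: True, k: True, x: True}
  {j: False, x: False, k: False}


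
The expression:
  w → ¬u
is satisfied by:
  {w: False, u: False}
  {u: True, w: False}
  {w: True, u: False}


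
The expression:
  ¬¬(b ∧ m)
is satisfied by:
  {m: True, b: True}


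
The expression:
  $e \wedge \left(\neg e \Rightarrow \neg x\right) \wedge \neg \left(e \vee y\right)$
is never true.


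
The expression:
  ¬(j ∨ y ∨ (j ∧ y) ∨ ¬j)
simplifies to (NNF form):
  False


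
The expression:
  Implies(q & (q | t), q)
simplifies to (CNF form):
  True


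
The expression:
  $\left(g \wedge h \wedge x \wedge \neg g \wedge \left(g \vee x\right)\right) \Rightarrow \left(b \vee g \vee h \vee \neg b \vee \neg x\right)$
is always true.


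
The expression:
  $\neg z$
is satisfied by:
  {z: False}


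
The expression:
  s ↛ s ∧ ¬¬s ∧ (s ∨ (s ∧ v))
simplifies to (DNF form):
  False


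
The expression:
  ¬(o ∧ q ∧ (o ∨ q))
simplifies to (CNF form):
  ¬o ∨ ¬q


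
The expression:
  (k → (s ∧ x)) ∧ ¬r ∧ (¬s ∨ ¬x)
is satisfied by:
  {s: False, x: False, r: False, k: False}
  {x: True, k: False, s: False, r: False}
  {s: True, k: False, x: False, r: False}


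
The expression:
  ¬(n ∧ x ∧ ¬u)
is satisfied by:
  {u: True, x: False, n: False}
  {x: False, n: False, u: False}
  {n: True, u: True, x: False}
  {n: True, x: False, u: False}
  {u: True, x: True, n: False}
  {x: True, u: False, n: False}
  {n: True, x: True, u: True}


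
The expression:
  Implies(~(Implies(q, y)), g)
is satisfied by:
  {y: True, g: True, q: False}
  {y: True, g: False, q: False}
  {g: True, y: False, q: False}
  {y: False, g: False, q: False}
  {y: True, q: True, g: True}
  {y: True, q: True, g: False}
  {q: True, g: True, y: False}


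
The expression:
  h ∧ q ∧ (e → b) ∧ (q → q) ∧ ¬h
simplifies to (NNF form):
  False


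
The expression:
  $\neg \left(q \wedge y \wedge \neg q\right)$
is always true.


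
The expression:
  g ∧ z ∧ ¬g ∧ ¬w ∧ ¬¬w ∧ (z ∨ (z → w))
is never true.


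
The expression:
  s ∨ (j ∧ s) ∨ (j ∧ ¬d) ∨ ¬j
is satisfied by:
  {s: True, d: False, j: False}
  {s: False, d: False, j: False}
  {j: True, s: True, d: False}
  {j: True, s: False, d: False}
  {d: True, s: True, j: False}
  {d: True, s: False, j: False}
  {d: True, j: True, s: True}


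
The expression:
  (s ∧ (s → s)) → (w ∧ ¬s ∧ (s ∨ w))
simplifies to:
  ¬s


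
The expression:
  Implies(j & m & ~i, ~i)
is always true.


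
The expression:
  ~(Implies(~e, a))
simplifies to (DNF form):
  ~a & ~e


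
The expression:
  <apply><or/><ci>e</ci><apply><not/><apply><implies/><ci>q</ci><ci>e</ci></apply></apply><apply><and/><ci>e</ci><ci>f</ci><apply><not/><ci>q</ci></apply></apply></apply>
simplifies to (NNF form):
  <apply><or/><ci>e</ci><ci>q</ci></apply>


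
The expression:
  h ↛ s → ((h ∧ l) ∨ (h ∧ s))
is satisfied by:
  {l: True, s: True, h: False}
  {l: True, h: False, s: False}
  {s: True, h: False, l: False}
  {s: False, h: False, l: False}
  {l: True, s: True, h: True}
  {l: True, h: True, s: False}
  {s: True, h: True, l: False}


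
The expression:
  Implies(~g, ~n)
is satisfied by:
  {g: True, n: False}
  {n: False, g: False}
  {n: True, g: True}


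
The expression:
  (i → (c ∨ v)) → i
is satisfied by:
  {i: True}


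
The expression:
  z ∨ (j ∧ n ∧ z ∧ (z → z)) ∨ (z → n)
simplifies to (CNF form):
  True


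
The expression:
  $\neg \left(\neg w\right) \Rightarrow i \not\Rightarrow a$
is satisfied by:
  {i: True, a: False, w: False}
  {a: False, w: False, i: False}
  {i: True, a: True, w: False}
  {a: True, i: False, w: False}
  {w: True, i: True, a: False}


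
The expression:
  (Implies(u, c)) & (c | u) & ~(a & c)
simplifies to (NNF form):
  c & ~a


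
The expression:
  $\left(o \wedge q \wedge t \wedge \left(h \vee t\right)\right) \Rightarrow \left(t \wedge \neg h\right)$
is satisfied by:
  {h: False, t: False, o: False, q: False}
  {q: True, h: False, t: False, o: False}
  {o: True, h: False, t: False, q: False}
  {q: True, o: True, h: False, t: False}
  {t: True, q: False, h: False, o: False}
  {q: True, t: True, h: False, o: False}
  {o: True, t: True, q: False, h: False}
  {q: True, o: True, t: True, h: False}
  {h: True, o: False, t: False, q: False}
  {q: True, h: True, o: False, t: False}
  {o: True, h: True, q: False, t: False}
  {q: True, o: True, h: True, t: False}
  {t: True, h: True, o: False, q: False}
  {q: True, t: True, h: True, o: False}
  {o: True, t: True, h: True, q: False}


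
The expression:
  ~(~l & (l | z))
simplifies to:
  l | ~z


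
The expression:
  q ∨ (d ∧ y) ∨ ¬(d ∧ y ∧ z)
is always true.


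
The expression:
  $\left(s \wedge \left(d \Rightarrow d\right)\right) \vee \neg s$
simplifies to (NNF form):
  $\text{True}$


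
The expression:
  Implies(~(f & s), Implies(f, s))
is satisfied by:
  {s: True, f: False}
  {f: False, s: False}
  {f: True, s: True}


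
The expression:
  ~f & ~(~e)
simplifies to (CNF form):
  e & ~f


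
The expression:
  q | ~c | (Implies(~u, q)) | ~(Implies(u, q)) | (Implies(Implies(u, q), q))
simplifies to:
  q | u | ~c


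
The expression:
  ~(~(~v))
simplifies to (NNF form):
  ~v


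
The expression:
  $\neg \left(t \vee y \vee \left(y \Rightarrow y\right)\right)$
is never true.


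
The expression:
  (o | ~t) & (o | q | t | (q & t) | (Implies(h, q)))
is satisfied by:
  {q: True, o: True, h: False, t: False}
  {o: True, q: False, h: False, t: False}
  {q: True, o: True, h: True, t: False}
  {o: True, h: True, q: False, t: False}
  {t: True, o: True, q: True, h: False}
  {t: True, o: True, q: False, h: False}
  {q: True, t: True, o: True, h: True}
  {t: True, o: True, h: True, q: False}
  {q: True, t: False, h: False, o: False}
  {t: False, h: False, o: False, q: False}
  {q: True, h: True, t: False, o: False}


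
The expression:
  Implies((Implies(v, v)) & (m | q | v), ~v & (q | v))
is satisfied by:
  {q: True, m: False, v: False}
  {m: False, v: False, q: False}
  {q: True, m: True, v: False}


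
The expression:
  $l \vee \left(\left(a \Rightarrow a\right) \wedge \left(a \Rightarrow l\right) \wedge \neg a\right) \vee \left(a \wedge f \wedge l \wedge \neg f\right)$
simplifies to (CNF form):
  $l \vee \neg a$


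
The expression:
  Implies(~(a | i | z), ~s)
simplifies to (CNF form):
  a | i | z | ~s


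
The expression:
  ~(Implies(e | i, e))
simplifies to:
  i & ~e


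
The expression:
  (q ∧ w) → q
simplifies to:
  True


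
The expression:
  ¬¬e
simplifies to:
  e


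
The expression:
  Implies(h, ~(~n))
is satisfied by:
  {n: True, h: False}
  {h: False, n: False}
  {h: True, n: True}


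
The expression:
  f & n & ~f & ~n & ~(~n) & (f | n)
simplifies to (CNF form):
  False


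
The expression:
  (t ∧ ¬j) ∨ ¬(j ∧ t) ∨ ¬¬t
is always true.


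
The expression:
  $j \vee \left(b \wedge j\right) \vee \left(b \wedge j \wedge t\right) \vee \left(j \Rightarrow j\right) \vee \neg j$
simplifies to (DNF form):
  $\text{True}$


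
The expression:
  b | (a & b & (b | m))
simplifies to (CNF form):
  b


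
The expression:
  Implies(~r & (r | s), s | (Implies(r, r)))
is always true.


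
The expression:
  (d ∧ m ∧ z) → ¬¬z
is always true.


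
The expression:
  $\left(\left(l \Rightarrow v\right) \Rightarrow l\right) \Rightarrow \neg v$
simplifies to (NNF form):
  $\neg l \vee \neg v$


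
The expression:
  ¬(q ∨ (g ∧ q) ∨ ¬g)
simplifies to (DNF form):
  g ∧ ¬q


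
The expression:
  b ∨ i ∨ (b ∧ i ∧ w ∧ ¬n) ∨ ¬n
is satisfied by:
  {i: True, b: True, n: False}
  {i: True, n: False, b: False}
  {b: True, n: False, i: False}
  {b: False, n: False, i: False}
  {i: True, b: True, n: True}
  {i: True, n: True, b: False}
  {b: True, n: True, i: False}


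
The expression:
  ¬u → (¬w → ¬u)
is always true.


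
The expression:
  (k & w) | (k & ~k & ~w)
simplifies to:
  k & w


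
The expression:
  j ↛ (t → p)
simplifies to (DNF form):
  j ∧ t ∧ ¬p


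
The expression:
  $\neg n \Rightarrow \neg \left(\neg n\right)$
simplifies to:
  $n$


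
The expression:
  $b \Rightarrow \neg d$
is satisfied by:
  {d: False, b: False}
  {b: True, d: False}
  {d: True, b: False}


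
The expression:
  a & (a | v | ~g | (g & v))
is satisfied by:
  {a: True}


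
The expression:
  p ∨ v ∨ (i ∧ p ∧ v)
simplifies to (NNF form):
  p ∨ v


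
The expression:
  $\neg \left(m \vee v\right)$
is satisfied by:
  {v: False, m: False}


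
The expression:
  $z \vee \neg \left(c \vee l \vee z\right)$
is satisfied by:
  {z: True, l: False, c: False}
  {z: True, c: True, l: False}
  {z: True, l: True, c: False}
  {z: True, c: True, l: True}
  {c: False, l: False, z: False}


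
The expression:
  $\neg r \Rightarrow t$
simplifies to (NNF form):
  $r \vee t$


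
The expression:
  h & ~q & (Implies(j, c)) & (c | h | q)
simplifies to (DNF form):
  (c & h & ~q) | (h & ~j & ~q)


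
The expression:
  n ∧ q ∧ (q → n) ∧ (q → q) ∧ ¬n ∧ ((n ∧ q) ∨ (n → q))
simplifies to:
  False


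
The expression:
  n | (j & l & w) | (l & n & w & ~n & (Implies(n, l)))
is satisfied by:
  {n: True, l: True, j: True, w: True}
  {n: True, l: True, j: True, w: False}
  {n: True, l: True, w: True, j: False}
  {n: True, l: True, w: False, j: False}
  {n: True, j: True, w: True, l: False}
  {n: True, j: True, w: False, l: False}
  {n: True, j: False, w: True, l: False}
  {n: True, j: False, w: False, l: False}
  {l: True, j: True, w: True, n: False}


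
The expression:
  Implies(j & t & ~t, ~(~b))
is always true.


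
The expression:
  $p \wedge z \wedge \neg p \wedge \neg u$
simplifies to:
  $\text{False}$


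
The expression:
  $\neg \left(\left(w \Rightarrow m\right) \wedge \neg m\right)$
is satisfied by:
  {m: True, w: True}
  {m: True, w: False}
  {w: True, m: False}


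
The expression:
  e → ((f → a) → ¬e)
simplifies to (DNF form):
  (f ∧ ¬a) ∨ ¬e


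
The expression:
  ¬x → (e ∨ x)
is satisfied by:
  {x: True, e: True}
  {x: True, e: False}
  {e: True, x: False}


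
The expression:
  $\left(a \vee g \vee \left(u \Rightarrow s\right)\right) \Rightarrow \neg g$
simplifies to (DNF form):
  $\neg g$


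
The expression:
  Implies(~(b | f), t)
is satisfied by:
  {b: True, t: True, f: True}
  {b: True, t: True, f: False}
  {b: True, f: True, t: False}
  {b: True, f: False, t: False}
  {t: True, f: True, b: False}
  {t: True, f: False, b: False}
  {f: True, t: False, b: False}


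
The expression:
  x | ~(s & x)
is always true.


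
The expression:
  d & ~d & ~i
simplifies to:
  False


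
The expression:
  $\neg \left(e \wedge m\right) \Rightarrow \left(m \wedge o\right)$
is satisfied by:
  {m: True, o: True, e: True}
  {m: True, o: True, e: False}
  {m: True, e: True, o: False}


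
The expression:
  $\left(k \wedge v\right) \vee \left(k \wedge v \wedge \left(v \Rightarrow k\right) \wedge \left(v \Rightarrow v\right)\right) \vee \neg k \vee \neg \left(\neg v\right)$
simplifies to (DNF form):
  $v \vee \neg k$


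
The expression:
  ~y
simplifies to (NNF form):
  ~y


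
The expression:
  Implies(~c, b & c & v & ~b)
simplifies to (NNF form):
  c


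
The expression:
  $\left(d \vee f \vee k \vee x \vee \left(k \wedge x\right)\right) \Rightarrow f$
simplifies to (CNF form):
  $\left(f \vee \neg d\right) \wedge \left(f \vee \neg k\right) \wedge \left(f \vee \neg x\right)$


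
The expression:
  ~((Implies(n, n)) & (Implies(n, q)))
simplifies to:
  n & ~q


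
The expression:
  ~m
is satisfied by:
  {m: False}


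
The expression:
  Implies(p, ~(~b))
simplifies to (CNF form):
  b | ~p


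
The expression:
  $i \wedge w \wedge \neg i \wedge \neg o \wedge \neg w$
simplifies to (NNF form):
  $\text{False}$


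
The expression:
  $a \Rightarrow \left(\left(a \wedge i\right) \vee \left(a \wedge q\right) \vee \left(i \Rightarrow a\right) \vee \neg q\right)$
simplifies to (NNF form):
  $\text{True}$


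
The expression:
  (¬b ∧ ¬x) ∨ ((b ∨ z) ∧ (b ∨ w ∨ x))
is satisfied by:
  {b: True, z: True, x: False}
  {b: True, z: False, x: False}
  {z: True, b: False, x: False}
  {b: False, z: False, x: False}
  {b: True, x: True, z: True}
  {b: True, x: True, z: False}
  {x: True, z: True, b: False}


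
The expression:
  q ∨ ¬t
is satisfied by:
  {q: True, t: False}
  {t: False, q: False}
  {t: True, q: True}


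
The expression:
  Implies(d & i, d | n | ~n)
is always true.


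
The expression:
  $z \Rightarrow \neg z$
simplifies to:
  $\neg z$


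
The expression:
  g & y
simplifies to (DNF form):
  g & y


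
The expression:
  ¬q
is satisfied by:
  {q: False}


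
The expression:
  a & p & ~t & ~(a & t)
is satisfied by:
  {a: True, p: True, t: False}


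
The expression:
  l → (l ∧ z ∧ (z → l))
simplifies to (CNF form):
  z ∨ ¬l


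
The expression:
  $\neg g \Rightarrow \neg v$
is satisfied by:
  {g: True, v: False}
  {v: False, g: False}
  {v: True, g: True}


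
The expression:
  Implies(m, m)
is always true.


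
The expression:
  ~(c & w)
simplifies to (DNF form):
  ~c | ~w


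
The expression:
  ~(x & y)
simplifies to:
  ~x | ~y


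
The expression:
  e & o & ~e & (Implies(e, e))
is never true.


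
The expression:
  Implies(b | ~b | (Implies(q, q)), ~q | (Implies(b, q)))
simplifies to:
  True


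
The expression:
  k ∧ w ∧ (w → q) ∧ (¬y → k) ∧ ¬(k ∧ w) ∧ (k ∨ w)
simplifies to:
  False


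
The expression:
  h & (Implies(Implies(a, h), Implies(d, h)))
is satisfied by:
  {h: True}


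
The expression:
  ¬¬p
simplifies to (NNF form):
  p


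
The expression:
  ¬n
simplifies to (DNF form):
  ¬n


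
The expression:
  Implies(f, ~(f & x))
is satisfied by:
  {x: False, f: False}
  {f: True, x: False}
  {x: True, f: False}


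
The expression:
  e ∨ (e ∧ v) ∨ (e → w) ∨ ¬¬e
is always true.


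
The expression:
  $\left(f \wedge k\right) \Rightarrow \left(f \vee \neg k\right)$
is always true.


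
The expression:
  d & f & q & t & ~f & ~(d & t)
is never true.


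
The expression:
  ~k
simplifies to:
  ~k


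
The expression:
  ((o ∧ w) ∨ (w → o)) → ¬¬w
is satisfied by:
  {w: True}


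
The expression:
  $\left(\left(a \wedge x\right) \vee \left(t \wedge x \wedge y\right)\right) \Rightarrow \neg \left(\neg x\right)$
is always true.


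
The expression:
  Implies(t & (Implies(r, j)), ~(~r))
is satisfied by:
  {r: True, t: False}
  {t: False, r: False}
  {t: True, r: True}


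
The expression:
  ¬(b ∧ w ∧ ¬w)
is always true.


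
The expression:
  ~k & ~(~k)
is never true.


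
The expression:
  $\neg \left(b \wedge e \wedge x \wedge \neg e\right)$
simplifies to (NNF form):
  $\text{True}$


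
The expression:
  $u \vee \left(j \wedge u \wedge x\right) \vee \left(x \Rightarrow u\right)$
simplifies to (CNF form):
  $u \vee \neg x$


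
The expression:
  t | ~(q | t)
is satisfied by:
  {t: True, q: False}
  {q: False, t: False}
  {q: True, t: True}


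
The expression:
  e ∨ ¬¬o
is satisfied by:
  {o: True, e: True}
  {o: True, e: False}
  {e: True, o: False}


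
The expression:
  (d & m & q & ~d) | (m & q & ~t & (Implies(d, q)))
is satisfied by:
  {m: True, q: True, t: False}


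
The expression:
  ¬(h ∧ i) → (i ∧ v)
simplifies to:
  i ∧ (h ∨ v)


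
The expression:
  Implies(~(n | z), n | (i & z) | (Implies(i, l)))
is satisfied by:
  {n: True, z: True, l: True, i: False}
  {n: True, z: True, l: False, i: False}
  {n: True, l: True, z: False, i: False}
  {n: True, l: False, z: False, i: False}
  {z: True, l: True, n: False, i: False}
  {z: True, n: False, l: False, i: False}
  {z: False, l: True, n: False, i: False}
  {z: False, n: False, l: False, i: False}
  {n: True, i: True, z: True, l: True}
  {n: True, i: True, z: True, l: False}
  {n: True, i: True, l: True, z: False}
  {n: True, i: True, l: False, z: False}
  {i: True, z: True, l: True, n: False}
  {i: True, z: True, l: False, n: False}
  {i: True, l: True, z: False, n: False}


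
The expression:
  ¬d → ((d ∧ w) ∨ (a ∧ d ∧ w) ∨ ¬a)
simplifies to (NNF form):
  d ∨ ¬a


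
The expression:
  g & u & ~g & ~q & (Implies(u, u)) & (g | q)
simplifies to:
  False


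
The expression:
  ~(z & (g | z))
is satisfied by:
  {z: False}


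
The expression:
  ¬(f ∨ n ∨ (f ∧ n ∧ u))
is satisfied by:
  {n: False, f: False}


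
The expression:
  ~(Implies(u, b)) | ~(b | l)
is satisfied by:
  {u: True, l: False, b: False}
  {l: False, b: False, u: False}
  {u: True, l: True, b: False}


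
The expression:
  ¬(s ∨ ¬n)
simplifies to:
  n ∧ ¬s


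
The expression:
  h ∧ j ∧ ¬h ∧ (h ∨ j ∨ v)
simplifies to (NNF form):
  False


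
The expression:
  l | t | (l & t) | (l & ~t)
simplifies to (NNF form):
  l | t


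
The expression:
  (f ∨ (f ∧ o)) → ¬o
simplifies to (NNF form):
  ¬f ∨ ¬o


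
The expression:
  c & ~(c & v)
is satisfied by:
  {c: True, v: False}


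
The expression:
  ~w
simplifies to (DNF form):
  ~w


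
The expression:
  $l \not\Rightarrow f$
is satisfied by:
  {l: True, f: False}


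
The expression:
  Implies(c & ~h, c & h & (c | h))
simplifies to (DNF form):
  h | ~c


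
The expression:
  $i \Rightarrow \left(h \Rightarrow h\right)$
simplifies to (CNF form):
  $\text{True}$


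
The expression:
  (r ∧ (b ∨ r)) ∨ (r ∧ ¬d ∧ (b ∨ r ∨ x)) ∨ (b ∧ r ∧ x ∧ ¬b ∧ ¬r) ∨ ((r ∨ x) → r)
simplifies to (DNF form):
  r ∨ ¬x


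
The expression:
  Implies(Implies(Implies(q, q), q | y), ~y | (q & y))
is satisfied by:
  {q: True, y: False}
  {y: False, q: False}
  {y: True, q: True}


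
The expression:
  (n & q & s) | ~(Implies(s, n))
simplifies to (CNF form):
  s & (q | ~n)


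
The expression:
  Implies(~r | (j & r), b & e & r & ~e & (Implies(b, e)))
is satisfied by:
  {r: True, j: False}


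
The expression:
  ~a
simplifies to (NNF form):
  ~a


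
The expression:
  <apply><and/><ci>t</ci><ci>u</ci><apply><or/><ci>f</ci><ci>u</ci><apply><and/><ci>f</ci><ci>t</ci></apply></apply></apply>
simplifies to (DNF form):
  <apply><and/><ci>t</ci><ci>u</ci></apply>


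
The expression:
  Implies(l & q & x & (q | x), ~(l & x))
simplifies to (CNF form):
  ~l | ~q | ~x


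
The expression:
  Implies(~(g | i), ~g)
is always true.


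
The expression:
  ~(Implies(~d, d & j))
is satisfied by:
  {d: False}


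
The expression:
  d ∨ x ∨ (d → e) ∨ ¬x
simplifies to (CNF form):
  True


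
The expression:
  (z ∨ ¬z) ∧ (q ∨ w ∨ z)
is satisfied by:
  {q: True, z: True, w: True}
  {q: True, z: True, w: False}
  {q: True, w: True, z: False}
  {q: True, w: False, z: False}
  {z: True, w: True, q: False}
  {z: True, w: False, q: False}
  {w: True, z: False, q: False}
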